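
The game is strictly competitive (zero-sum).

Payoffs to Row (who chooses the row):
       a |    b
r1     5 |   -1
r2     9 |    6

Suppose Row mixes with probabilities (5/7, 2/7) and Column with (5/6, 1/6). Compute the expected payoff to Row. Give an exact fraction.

37/7

Against (5/6, 1/6), each row's expected payoff is r1: 4; r2: 17/2.
Taking the (5/7, 2/7)-weighted average: (5/7)·(4) + (2/7)·(17/2) = 37/7.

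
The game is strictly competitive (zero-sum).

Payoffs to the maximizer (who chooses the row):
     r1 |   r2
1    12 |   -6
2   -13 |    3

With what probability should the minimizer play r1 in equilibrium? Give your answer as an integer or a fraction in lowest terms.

9/34

Row minima are -6 and -13, so the maximizer's maximin is -6; column maxima are 12 and 3, so the minimizer's minimax is 3. These differ, so the equilibrium is in mixed strategies.
Let the minimizer play r1 with probability q. The maximizer is indifferent when 12q − 6(1−q) = −13q + 3(1−q), giving q = 9/34.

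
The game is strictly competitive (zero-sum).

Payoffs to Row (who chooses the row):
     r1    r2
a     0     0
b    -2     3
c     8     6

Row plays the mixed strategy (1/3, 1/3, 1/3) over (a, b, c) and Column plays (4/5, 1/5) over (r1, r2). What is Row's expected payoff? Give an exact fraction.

11/5

Against (4/5, 1/5), each row's expected payoff is a: 0; b: -1; c: 38/5.
Taking the (1/3, 1/3, 1/3)-weighted average: (1/3)·(0) + (1/3)·(-1) + (1/3)·(38/5) = 11/5.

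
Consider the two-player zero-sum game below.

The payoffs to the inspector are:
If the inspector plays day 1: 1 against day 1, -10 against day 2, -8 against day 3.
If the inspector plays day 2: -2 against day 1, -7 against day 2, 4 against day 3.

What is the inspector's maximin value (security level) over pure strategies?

-7

The worst-case payoff for each row is day 1: -10, day 2: -7.
The best of these is -7.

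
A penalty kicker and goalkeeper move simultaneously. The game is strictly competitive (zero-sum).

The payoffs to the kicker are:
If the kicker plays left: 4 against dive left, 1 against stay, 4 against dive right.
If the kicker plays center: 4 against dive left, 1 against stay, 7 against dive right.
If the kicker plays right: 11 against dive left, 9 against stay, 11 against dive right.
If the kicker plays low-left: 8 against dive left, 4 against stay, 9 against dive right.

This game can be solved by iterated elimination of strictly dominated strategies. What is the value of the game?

Row center is strictly dominated by row right (11>4, 9>1, 11>7); eliminate center.
Row low-left is strictly dominated by row right (11>8, 9>4, 11>9); eliminate low-left.
Column dive left is strictly dominated by stay for the goalkeeper (1<4, 9<11); eliminate dive left.
Column dive right is strictly dominated by stay for the goalkeeper (1<4, 9<11); eliminate dive right.
Row left is strictly dominated by row right (9>1); eliminate left.
Only (right, stay) remains, with payoff 9.

9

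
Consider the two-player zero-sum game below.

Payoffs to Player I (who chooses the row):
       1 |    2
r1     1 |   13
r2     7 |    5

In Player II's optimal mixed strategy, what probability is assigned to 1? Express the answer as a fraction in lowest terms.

Row minima are 1 and 5, so Player I's maximin is 5; column maxima are 7 and 13, so Player II's minimax is 7. These differ, so the equilibrium is in mixed strategies.
Let Player II play 1 with probability q. Player I is indifferent when q + 13(1−q) = 7q + 5(1−q), giving q = 4/7.

4/7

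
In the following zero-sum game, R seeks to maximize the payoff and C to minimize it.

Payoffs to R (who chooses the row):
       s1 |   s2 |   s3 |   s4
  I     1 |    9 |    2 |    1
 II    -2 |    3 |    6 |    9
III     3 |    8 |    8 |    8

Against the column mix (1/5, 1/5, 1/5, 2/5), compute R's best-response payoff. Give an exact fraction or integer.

7

I: (1)·(1/5) + (9)·(1/5) + (2)·(1/5) + (1)·(2/5) = 14/5.
II: (-2)·(1/5) + (3)·(1/5) + (6)·(1/5) + (9)·(2/5) = 5.
III: (3)·(1/5) + (8)·(1/5) + (8)·(1/5) + (8)·(2/5) = 7.
The best pure response is III with expected payoff 7.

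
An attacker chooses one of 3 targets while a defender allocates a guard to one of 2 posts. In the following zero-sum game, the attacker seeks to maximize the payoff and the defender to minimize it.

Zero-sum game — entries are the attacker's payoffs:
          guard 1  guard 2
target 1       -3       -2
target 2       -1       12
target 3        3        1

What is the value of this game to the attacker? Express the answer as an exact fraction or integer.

37/15

Row target 1 is strictly dominated by row target 3, so the attacker never plays it.
The remaining 2×2 game on (target 2, target 3) × (guard 1, guard 2) has no saddle point. Let the attacker play target 2 with probability p; indifference gives −p + 3(1−p) = 12p + (1−p), so p = 2/15.
Similarly the defender's optimal q on guard 1 is 11/15, and the value is -1·(11/15) + (12)·(4/15) = 37/15.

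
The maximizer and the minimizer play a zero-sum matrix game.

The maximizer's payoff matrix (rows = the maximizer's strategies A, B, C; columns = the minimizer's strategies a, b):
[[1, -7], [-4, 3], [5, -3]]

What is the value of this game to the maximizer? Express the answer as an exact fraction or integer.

Row A is strictly dominated by row C, so the maximizer never plays it.
The remaining 2×2 game on (B, C) × (a, b) has no saddle point. Let the maximizer play B with probability p; indifference gives −4p + 5(1−p) = 3p − 3(1−p), so p = 8/15.
Similarly the minimizer's optimal q on a is 2/5, and the value is -4·(2/5) + (3)·(3/5) = 1/5.

1/5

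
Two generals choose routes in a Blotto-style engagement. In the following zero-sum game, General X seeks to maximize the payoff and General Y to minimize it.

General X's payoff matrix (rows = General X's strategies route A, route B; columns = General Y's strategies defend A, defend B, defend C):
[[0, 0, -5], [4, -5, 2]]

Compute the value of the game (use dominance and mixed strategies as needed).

-25/12

Column defend A is strictly dominated by defend C for General Y (it gives General X more in every row).
The remaining 2×2 game on (route A, route B) × (defend B, defend C) has no saddle point. Let General X play route A with probability p; indifference gives −5(1−p) = −5p + 2(1−p), so p = 7/12.
Similarly General Y's optimal q on defend B is 7/12, and the value is 0·(7/12) + (-5)·(5/12) = -25/12.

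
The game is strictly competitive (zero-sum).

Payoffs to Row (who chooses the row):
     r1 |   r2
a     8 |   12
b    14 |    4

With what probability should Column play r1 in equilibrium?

4/7

Row minima are 8 and 4, so Row's maximin is 8; column maxima are 14 and 12, so Column's minimax is 12. These differ, so the equilibrium is in mixed strategies.
Let Column play r1 with probability q. Row is indifferent when 8q + 12(1−q) = 14q + 4(1−q), giving q = 4/7.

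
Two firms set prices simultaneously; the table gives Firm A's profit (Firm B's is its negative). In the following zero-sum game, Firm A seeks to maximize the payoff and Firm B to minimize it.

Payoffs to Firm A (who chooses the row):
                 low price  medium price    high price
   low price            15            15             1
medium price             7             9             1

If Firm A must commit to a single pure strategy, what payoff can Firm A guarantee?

The worst-case payoff for each row is low price: 1, medium price: 1.
The best of these is 1.

1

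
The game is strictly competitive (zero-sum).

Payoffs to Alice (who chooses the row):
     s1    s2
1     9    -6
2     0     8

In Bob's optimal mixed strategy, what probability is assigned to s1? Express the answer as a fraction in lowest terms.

Row minima are -6 and 0, so Alice's maximin is 0; column maxima are 9 and 8, so Bob's minimax is 8. These differ, so the equilibrium is in mixed strategies.
Let Bob play s1 with probability q. Alice is indifferent when 9q − 6(1−q) = 8(1−q), giving q = 14/23.

14/23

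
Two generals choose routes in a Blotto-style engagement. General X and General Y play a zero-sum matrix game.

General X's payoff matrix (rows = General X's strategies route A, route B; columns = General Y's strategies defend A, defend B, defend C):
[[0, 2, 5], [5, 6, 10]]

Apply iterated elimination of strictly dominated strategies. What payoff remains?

Row route A is strictly dominated by row route B (5>0, 6>2, 10>5); eliminate route A.
Column defend C is strictly dominated by defend A for General Y (5<10); eliminate defend C.
Column defend B is strictly dominated by defend A for General Y (5<6); eliminate defend B.
Only (route B, defend A) remains, with payoff 5.

5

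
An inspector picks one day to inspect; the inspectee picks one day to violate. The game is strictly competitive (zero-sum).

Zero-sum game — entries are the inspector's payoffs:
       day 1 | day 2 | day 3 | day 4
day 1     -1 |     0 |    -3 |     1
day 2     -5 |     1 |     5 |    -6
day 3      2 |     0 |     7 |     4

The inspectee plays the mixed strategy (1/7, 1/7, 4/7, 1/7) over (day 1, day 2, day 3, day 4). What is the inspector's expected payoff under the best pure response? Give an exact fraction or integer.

34/7

day 1: (-1)·(1/7) + (0)·(1/7) + (-3)·(4/7) + (1)·(1/7) = -12/7.
day 2: (-5)·(1/7) + (1)·(1/7) + (5)·(4/7) + (-6)·(1/7) = 10/7.
day 3: (2)·(1/7) + (0)·(1/7) + (7)·(4/7) + (4)·(1/7) = 34/7.
The best pure response is day 3 with expected payoff 34/7.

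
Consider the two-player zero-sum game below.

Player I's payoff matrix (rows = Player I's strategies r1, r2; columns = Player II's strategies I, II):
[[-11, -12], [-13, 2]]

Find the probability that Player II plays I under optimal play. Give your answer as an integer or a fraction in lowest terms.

Row minima are -12 and -13, so Player I's maximin is -12; column maxima are -11 and 2, so Player II's minimax is -11. These differ, so the equilibrium is in mixed strategies.
Let Player II play I with probability q. Player I is indifferent when −11q − 12(1−q) = −13q + 2(1−q), giving q = 7/8.

7/8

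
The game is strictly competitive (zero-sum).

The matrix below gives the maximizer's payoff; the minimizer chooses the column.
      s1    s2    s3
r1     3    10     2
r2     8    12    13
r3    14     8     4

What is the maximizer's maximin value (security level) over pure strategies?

8

The worst-case payoff for each row is r1: 2, r2: 8, r3: 4.
The best of these is 8.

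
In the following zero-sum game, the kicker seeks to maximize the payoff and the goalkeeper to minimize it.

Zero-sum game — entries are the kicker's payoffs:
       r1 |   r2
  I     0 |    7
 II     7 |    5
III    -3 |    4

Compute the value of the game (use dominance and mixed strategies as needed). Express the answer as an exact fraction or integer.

49/9

Row III is strictly dominated by row I, so the kicker never plays it.
The remaining 2×2 game on (I, II) × (r1, r2) has no saddle point. Let the kicker play I with probability p; indifference gives 7(1−p) = 7p + 5(1−p), so p = 2/9.
Similarly the goalkeeper's optimal q on r1 is 2/9, and the value is 0·(2/9) + (7)·(7/9) = 49/9.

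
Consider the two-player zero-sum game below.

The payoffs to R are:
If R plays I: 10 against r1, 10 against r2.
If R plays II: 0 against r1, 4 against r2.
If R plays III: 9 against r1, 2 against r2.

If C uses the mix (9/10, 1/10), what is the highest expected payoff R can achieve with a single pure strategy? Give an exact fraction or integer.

10

I: (10)·(9/10) + (10)·(1/10) = 10.
II: (0)·(9/10) + (4)·(1/10) = 2/5.
III: (9)·(9/10) + (2)·(1/10) = 83/10.
The best pure response is I with expected payoff 10.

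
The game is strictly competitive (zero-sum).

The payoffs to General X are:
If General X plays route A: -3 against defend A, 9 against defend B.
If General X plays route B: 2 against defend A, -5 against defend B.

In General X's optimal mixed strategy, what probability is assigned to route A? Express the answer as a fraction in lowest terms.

Row minima are -3 and -5, so General X's maximin is -3; column maxima are 2 and 9, so General Y's minimax is 2. These differ, so the equilibrium is in mixed strategies.
Let General X play route A with probability p. General Y is indifferent when −3p + 2(1−p) = 9p − 5(1−p), giving p = 7/19.

7/19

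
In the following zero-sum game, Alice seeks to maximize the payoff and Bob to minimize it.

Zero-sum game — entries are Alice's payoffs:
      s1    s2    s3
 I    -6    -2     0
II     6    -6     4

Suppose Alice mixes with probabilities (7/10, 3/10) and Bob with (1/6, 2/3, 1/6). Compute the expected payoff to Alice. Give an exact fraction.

Against (1/6, 2/3, 1/6), each row's expected payoff is I: -7/3; II: -7/3.
Taking the (7/10, 3/10)-weighted average: (7/10)·(-7/3) + (3/10)·(-7/3) = -7/3.

-7/3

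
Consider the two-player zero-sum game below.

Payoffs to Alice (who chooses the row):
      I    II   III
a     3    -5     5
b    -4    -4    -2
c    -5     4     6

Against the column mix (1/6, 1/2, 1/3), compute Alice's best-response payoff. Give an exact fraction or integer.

a: (3)·(1/6) + (-5)·(1/2) + (5)·(1/3) = -1/3.
b: (-4)·(1/6) + (-4)·(1/2) + (-2)·(1/3) = -10/3.
c: (-5)·(1/6) + (4)·(1/2) + (6)·(1/3) = 19/6.
The best pure response is c with expected payoff 19/6.

19/6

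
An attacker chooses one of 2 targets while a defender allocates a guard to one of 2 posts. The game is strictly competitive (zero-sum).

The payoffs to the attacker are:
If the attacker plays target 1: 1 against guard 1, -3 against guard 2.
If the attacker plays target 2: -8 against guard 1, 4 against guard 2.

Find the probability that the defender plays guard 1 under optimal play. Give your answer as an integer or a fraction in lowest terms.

Row minima are -3 and -8, so the attacker's maximin is -3; column maxima are 1 and 4, so the defender's minimax is 1. These differ, so the equilibrium is in mixed strategies.
Let the defender play guard 1 with probability q. The attacker is indifferent when q − 3(1−q) = −8q + 4(1−q), giving q = 7/16.

7/16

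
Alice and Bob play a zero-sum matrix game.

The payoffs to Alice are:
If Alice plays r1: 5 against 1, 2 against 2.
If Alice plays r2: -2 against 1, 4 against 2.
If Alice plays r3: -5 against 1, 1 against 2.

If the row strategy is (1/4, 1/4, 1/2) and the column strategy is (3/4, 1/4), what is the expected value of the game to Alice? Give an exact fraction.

Against (3/4, 1/4), each row's expected payoff is r1: 17/4; r2: -1/2; r3: -7/2.
Taking the (1/4, 1/4, 1/2)-weighted average: (1/4)·(17/4) + (1/4)·(-1/2) + (1/2)·(-7/2) = -13/16.

-13/16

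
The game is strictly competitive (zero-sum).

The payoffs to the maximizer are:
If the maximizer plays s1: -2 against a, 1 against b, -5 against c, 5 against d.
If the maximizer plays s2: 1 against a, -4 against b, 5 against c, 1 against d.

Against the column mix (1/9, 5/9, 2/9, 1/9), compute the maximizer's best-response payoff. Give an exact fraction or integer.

s1: (-2)·(1/9) + (1)·(5/9) + (-5)·(2/9) + (5)·(1/9) = -2/9.
s2: (1)·(1/9) + (-4)·(5/9) + (5)·(2/9) + (1)·(1/9) = -8/9.
The best pure response is s1 with expected payoff -2/9.

-2/9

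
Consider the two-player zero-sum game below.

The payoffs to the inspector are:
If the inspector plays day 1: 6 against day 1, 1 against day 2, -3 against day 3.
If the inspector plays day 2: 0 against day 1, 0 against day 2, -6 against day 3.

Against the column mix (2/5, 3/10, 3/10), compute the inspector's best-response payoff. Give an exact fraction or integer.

9/5

day 1: (6)·(2/5) + (1)·(3/10) + (-3)·(3/10) = 9/5.
day 2: (0)·(2/5) + (0)·(3/10) + (-6)·(3/10) = -9/5.
The best pure response is day 1 with expected payoff 9/5.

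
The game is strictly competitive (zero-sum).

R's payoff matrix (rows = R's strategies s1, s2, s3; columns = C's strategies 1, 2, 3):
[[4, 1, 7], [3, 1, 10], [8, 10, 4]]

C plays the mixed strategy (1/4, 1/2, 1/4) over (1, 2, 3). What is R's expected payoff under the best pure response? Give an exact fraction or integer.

s1: (4)·(1/4) + (1)·(1/2) + (7)·(1/4) = 13/4.
s2: (3)·(1/4) + (1)·(1/2) + (10)·(1/4) = 15/4.
s3: (8)·(1/4) + (10)·(1/2) + (4)·(1/4) = 8.
The best pure response is s3 with expected payoff 8.

8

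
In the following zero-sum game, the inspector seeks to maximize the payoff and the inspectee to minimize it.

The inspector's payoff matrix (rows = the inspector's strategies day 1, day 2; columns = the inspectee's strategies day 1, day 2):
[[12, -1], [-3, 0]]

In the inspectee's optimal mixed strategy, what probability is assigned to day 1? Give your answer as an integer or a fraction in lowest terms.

Row minima are -1 and -3, so the inspector's maximin is -1; column maxima are 12 and 0, so the inspectee's minimax is 0. These differ, so the equilibrium is in mixed strategies.
Let the inspectee play day 1 with probability q. The inspector is indifferent when 12q − (1−q) = −3q, giving q = 1/16.

1/16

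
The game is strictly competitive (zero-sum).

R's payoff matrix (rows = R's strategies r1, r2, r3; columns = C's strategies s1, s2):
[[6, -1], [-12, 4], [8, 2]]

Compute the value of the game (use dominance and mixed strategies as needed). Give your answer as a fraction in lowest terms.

Row r1 is strictly dominated by row r3, so R never plays it.
The remaining 2×2 game on (r2, r3) × (s1, s2) has no saddle point. Let R play r2 with probability p; indifference gives −12p + 8(1−p) = 4p + 2(1−p), so p = 3/11.
Similarly C's optimal q on s1 is 1/11, and the value is -12·(1/11) + (4)·(10/11) = 28/11.

28/11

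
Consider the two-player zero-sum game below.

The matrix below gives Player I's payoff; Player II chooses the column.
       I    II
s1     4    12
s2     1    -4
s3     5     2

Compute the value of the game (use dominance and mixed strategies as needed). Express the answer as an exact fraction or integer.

Row s2 is strictly dominated by row s3, so Player I never plays it.
The remaining 2×2 game on (s1, s3) × (I, II) has no saddle point. Let Player I play s1 with probability p; indifference gives 4p + 5(1−p) = 12p + 2(1−p), so p = 3/11.
Similarly Player II's optimal q on I is 10/11, and the value is 4·(10/11) + (12)·(1/11) = 52/11.

52/11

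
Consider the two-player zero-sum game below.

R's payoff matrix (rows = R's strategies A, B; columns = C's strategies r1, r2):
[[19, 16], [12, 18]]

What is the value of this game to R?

Row minima are 16 and 12, so R's maximin is 16; column maxima are 19 and 18, so C's minimax is 18. These differ, so the equilibrium is in mixed strategies.
Let R play A with probability p. C is indifferent when 19p + 12(1−p) = 16p + 18(1−p), giving p = 2/3.
Let C play r1 with probability q. R is indifferent when 19q + 16(1−q) = 12q + 18(1−q), giving q = 2/9.
The value is 19·(2/9) + (16)·(7/9) = 50/3.

50/3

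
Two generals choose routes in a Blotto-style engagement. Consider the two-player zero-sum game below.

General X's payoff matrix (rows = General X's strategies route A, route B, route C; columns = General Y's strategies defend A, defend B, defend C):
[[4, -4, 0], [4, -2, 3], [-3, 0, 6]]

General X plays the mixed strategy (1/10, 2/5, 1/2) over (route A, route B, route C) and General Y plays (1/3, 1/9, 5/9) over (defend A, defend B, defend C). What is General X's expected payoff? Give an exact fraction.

Against (1/3, 1/9, 5/9), each row's expected payoff is route A: 8/9; route B: 25/9; route C: 7/3.
Taking the (1/10, 2/5, 1/2)-weighted average: (1/10)·(8/9) + (2/5)·(25/9) + (1/2)·(7/3) = 71/30.

71/30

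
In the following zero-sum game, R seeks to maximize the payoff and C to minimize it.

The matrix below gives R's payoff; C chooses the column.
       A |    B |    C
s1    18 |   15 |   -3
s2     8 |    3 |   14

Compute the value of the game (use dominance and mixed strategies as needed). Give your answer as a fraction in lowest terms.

219/29

Column A is strictly dominated by B for C (it gives R more in every row).
The remaining 2×2 game on (s1, s2) × (B, C) has no saddle point. Let R play s1 with probability p; indifference gives 15p + 3(1−p) = −3p + 14(1−p), so p = 11/29.
Similarly C's optimal q on B is 17/29, and the value is 15·(17/29) + (-3)·(12/29) = 219/29.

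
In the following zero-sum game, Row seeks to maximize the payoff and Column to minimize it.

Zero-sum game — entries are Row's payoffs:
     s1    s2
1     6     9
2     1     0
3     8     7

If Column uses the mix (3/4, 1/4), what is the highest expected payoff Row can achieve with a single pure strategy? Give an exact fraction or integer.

31/4

1: (6)·(3/4) + (9)·(1/4) = 27/4.
2: (1)·(3/4) + (0)·(1/4) = 3/4.
3: (8)·(3/4) + (7)·(1/4) = 31/4.
The best pure response is 3 with expected payoff 31/4.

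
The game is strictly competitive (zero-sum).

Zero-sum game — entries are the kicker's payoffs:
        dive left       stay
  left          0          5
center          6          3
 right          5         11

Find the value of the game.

17/3

Row left is strictly dominated by row right, so the kicker never plays it.
The remaining 2×2 game on (center, right) × (dive left, stay) has no saddle point. Let the kicker play center with probability p; indifference gives 6p + 5(1−p) = 3p + 11(1−p), so p = 2/3.
Similarly the goalkeeper's optimal q on dive left is 8/9, and the value is 6·(8/9) + (3)·(1/9) = 17/3.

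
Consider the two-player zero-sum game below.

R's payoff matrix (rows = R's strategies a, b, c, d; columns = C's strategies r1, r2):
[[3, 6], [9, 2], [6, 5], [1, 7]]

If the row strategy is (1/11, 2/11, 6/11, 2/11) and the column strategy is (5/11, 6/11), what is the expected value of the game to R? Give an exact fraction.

Against (5/11, 6/11), each row's expected payoff is a: 51/11; b: 57/11; c: 60/11; d: 47/11.
Taking the (1/11, 2/11, 6/11, 2/11)-weighted average: (1/11)·(51/11) + (2/11)·(57/11) + (6/11)·(60/11) + (2/11)·(47/11) = 619/121.

619/121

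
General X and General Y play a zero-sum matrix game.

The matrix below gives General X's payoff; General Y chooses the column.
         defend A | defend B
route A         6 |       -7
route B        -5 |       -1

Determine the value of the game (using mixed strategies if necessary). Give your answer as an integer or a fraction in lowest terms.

Row minima are -7 and -5, so General X's maximin is -5; column maxima are 6 and -1, so General Y's minimax is -1. These differ, so the equilibrium is in mixed strategies.
Let General X play route A with probability p. General Y is indifferent when 6p − 5(1−p) = −7p − (1−p), giving p = 4/17.
Let General Y play defend A with probability q. General X is indifferent when 6q − 7(1−q) = −5q − (1−q), giving q = 6/17.
The value is 6·(6/17) + (-7)·(11/17) = -41/17.

-41/17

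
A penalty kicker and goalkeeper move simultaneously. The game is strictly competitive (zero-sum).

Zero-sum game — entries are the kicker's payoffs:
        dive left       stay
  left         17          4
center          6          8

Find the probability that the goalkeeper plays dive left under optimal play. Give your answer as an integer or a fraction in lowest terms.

4/15

Row minima are 4 and 6, so the kicker's maximin is 6; column maxima are 17 and 8, so the goalkeeper's minimax is 8. These differ, so the equilibrium is in mixed strategies.
Let the goalkeeper play dive left with probability q. The kicker is indifferent when 17q + 4(1−q) = 6q + 8(1−q), giving q = 4/15.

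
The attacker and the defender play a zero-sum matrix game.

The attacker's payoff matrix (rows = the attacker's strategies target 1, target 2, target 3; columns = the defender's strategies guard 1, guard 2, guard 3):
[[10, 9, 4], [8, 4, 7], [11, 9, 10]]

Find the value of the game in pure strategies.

Row minima: 4, 4, 9 → the attacker's maximin is 9.
Column maxima: 11, 9, 10 → the defender's minimax is 9.
They coincide at (target 3, guard 2), so the value is 9.

9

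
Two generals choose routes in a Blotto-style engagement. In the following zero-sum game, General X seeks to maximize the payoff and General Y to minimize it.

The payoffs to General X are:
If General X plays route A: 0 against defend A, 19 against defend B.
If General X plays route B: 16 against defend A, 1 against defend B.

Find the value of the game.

Row minima are 0 and 1, so General X's maximin is 1; column maxima are 16 and 19, so General Y's minimax is 16. These differ, so the equilibrium is in mixed strategies.
Let General X play route A with probability p. General Y is indifferent when 16(1−p) = 19p + (1−p), giving p = 15/34.
Let General Y play defend A with probability q. General X is indifferent when 19(1−q) = 16q + (1−q), giving q = 9/17.
The value is 0·(9/17) + (19)·(8/17) = 152/17.

152/17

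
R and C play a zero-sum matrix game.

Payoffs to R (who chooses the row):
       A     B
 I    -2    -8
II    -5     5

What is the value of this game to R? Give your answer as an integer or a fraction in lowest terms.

Row minima are -8 and -5, so R's maximin is -5; column maxima are -2 and 5, so C's minimax is -2. These differ, so the equilibrium is in mixed strategies.
Let R play I with probability p. C is indifferent when −2p − 5(1−p) = −8p + 5(1−p), giving p = 5/8.
Let C play A with probability q. R is indifferent when −2q − 8(1−q) = −5q + 5(1−q), giving q = 13/16.
The value is -2·(13/16) + (-8)·(3/16) = -25/8.

-25/8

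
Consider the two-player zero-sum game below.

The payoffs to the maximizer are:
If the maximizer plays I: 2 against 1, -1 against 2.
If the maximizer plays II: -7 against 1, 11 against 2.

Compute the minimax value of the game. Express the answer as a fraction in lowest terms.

5/7

Row minima are -1 and -7, so the maximizer's maximin is -1; column maxima are 2 and 11, so the minimizer's minimax is 2. These differ, so the equilibrium is in mixed strategies.
Let the maximizer play I with probability p. The minimizer is indifferent when 2p − 7(1−p) = −p + 11(1−p), giving p = 6/7.
Let the minimizer play 1 with probability q. The maximizer is indifferent when 2q − (1−q) = −7q + 11(1−q), giving q = 4/7.
The value is 2·(4/7) + (-1)·(3/7) = 5/7.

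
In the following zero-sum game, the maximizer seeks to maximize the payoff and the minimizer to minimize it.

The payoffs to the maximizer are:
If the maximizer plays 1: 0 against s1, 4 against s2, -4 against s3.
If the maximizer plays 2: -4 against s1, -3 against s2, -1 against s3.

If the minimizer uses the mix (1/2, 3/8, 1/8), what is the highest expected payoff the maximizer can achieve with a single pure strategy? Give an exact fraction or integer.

1: (0)·(1/2) + (4)·(3/8) + (-4)·(1/8) = 1.
2: (-4)·(1/2) + (-3)·(3/8) + (-1)·(1/8) = -13/4.
The best pure response is 1 with expected payoff 1.

1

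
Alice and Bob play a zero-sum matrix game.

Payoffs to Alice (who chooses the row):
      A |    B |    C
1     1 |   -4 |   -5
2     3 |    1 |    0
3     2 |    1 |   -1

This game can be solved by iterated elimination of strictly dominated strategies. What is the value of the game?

Column B is strictly dominated by C for Bob (-5<-4, 0<1, -1<1); eliminate B.
Column A is strictly dominated by C for Bob (-5<1, 0<3, -1<2); eliminate A.
Row 1 is strictly dominated by row 2 (0>-5); eliminate 1.
Row 3 is strictly dominated by row 2 (0>-1); eliminate 3.
Only (2, C) remains, with payoff 0.

0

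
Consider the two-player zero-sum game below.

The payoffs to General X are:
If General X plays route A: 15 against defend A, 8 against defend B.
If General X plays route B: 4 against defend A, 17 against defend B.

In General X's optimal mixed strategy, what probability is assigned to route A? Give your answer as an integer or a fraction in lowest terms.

Row minima are 8 and 4, so General X's maximin is 8; column maxima are 15 and 17, so General Y's minimax is 15. These differ, so the equilibrium is in mixed strategies.
Let General X play route A with probability p. General Y is indifferent when 15p + 4(1−p) = 8p + 17(1−p), giving p = 13/20.

13/20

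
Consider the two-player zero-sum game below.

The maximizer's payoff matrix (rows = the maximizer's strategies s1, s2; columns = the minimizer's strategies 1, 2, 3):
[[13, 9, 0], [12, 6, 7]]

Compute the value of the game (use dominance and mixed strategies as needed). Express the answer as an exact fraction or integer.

Column 1 is strictly dominated by 2 for the minimizer (it gives the maximizer more in every row).
The remaining 2×2 game on (s1, s2) × (2, 3) has no saddle point. Let the maximizer play s1 with probability p; indifference gives 9p + 6(1−p) = 7(1−p), so p = 1/10.
Similarly the minimizer's optimal q on 2 is 7/10, and the value is 9·(7/10) + (0)·(3/10) = 63/10.

63/10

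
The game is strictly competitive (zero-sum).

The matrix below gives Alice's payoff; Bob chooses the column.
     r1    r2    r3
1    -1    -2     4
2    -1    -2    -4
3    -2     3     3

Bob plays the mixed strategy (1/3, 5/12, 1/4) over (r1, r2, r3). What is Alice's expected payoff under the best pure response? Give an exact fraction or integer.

4/3

1: (-1)·(1/3) + (-2)·(5/12) + (4)·(1/4) = -1/6.
2: (-1)·(1/3) + (-2)·(5/12) + (-4)·(1/4) = -13/6.
3: (-2)·(1/3) + (3)·(5/12) + (3)·(1/4) = 4/3.
The best pure response is 3 with expected payoff 4/3.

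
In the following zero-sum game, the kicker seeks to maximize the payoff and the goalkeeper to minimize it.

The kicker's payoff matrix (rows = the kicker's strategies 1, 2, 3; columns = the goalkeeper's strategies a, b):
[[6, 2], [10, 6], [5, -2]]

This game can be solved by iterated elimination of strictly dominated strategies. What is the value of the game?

Column a is strictly dominated by b for the goalkeeper (2<6, 6<10, -2<5); eliminate a.
Row 3 is strictly dominated by row 1 (2>-2); eliminate 3.
Row 1 is strictly dominated by row 2 (6>2); eliminate 1.
Only (2, b) remains, with payoff 6.

6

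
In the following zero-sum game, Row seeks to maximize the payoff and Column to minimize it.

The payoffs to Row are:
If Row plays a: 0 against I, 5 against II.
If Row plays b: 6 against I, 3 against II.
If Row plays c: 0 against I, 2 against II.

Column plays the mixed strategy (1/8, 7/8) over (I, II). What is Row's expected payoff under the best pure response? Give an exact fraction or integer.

a: (0)·(1/8) + (5)·(7/8) = 35/8.
b: (6)·(1/8) + (3)·(7/8) = 27/8.
c: (0)·(1/8) + (2)·(7/8) = 7/4.
The best pure response is a with expected payoff 35/8.

35/8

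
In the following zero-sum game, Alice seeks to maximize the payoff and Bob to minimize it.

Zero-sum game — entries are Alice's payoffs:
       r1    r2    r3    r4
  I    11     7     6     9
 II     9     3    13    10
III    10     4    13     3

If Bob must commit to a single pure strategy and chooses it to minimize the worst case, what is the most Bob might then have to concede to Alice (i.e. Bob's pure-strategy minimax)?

The worst case (largest entry) in each column is r1: 11, r2: 7, r3: 13, r4: 10.
The best (smallest) of these is 7.

7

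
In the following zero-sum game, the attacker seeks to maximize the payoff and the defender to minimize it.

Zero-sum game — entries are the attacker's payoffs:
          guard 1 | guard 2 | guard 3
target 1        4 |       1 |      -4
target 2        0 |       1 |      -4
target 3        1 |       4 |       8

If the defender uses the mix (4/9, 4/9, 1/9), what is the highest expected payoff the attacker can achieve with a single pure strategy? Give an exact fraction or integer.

28/9

target 1: (4)·(4/9) + (1)·(4/9) + (-4)·(1/9) = 16/9.
target 2: (0)·(4/9) + (1)·(4/9) + (-4)·(1/9) = 0.
target 3: (1)·(4/9) + (4)·(4/9) + (8)·(1/9) = 28/9.
The best pure response is target 3 with expected payoff 28/9.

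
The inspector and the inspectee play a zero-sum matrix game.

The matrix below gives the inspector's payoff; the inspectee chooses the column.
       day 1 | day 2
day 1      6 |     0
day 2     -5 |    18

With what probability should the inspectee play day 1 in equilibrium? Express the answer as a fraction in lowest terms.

Row minima are 0 and -5, so the inspector's maximin is 0; column maxima are 6 and 18, so the inspectee's minimax is 6. These differ, so the equilibrium is in mixed strategies.
Let the inspectee play day 1 with probability q. The inspector is indifferent when 6q = −5q + 18(1−q), giving q = 18/29.

18/29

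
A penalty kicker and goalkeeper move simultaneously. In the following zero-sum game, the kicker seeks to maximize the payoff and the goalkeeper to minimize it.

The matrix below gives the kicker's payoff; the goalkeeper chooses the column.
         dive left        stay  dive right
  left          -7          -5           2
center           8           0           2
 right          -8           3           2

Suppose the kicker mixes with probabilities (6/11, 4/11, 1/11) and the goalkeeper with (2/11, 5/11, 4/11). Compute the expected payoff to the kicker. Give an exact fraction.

-83/121

Against (2/11, 5/11, 4/11), each row's expected payoff is left: -31/11; center: 24/11; right: 7/11.
Taking the (6/11, 4/11, 1/11)-weighted average: (6/11)·(-31/11) + (4/11)·(24/11) + (1/11)·(7/11) = -83/121.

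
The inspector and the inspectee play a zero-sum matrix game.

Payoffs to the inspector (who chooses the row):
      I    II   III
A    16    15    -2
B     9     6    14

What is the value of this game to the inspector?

Column I is strictly dominated by II for the inspectee (it gives the inspector more in every row).
The remaining 2×2 game on (A, B) × (II, III) has no saddle point. Let the inspector play A with probability p; indifference gives 15p + 6(1−p) = −2p + 14(1−p), so p = 8/25.
Similarly the inspectee's optimal q on II is 16/25, and the value is 15·(16/25) + (-2)·(9/25) = 222/25.

222/25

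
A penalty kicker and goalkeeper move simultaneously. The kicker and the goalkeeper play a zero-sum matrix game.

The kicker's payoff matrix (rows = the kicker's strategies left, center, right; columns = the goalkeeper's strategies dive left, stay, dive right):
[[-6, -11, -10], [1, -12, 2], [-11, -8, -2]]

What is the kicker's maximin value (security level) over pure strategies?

The worst-case payoff for each row is left: -11, center: -12, right: -11.
The best of these is -11.

-11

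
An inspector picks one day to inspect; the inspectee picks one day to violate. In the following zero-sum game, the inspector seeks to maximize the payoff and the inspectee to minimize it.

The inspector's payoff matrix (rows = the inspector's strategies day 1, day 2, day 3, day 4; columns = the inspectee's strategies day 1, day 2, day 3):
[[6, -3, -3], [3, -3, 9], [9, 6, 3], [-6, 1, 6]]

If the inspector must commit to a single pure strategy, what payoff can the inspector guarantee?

The worst-case payoff for each row is day 1: -3, day 2: -3, day 3: 3, day 4: -6.
The best of these is 3.

3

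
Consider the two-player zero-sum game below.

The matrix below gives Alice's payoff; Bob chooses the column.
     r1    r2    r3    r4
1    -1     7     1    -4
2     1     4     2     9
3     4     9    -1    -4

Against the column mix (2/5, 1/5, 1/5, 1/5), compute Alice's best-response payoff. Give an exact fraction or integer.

1: (-1)·(2/5) + (7)·(1/5) + (1)·(1/5) + (-4)·(1/5) = 2/5.
2: (1)·(2/5) + (4)·(1/5) + (2)·(1/5) + (9)·(1/5) = 17/5.
3: (4)·(2/5) + (9)·(1/5) + (-1)·(1/5) + (-4)·(1/5) = 12/5.
The best pure response is 2 with expected payoff 17/5.

17/5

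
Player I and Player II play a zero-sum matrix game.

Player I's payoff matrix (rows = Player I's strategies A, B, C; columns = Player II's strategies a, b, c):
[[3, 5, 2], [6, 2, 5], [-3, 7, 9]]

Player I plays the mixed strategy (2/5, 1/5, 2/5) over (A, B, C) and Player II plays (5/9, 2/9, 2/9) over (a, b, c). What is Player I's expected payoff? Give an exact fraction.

Against (5/9, 2/9, 2/9), each row's expected payoff is A: 29/9; B: 44/9; C: 17/9.
Taking the (2/5, 1/5, 2/5)-weighted average: (2/5)·(29/9) + (1/5)·(44/9) + (2/5)·(17/9) = 136/45.

136/45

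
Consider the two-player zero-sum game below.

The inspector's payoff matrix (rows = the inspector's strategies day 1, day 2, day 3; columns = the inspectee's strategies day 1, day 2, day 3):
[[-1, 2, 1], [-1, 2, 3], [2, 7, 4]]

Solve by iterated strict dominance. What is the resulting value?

Column day 2 is strictly dominated by day 1 for the inspectee (-1<2, -1<2, 2<7); eliminate day 2.
Row day 1 is strictly dominated by row day 3 (2>-1, 4>1); eliminate day 1.
Row day 2 is strictly dominated by row day 3 (2>-1, 4>3); eliminate day 2.
Column day 3 is strictly dominated by day 1 for the inspectee (2<4); eliminate day 3.
Only (day 3, day 1) remains, with payoff 2.

2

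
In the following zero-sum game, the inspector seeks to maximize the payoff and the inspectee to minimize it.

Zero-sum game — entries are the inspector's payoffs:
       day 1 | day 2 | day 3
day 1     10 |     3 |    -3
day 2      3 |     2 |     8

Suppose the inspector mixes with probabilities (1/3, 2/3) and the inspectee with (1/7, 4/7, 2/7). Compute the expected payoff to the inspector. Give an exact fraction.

Against (1/7, 4/7, 2/7), each row's expected payoff is day 1: 16/7; day 2: 27/7.
Taking the (1/3, 2/3)-weighted average: (1/3)·(16/7) + (2/3)·(27/7) = 10/3.

10/3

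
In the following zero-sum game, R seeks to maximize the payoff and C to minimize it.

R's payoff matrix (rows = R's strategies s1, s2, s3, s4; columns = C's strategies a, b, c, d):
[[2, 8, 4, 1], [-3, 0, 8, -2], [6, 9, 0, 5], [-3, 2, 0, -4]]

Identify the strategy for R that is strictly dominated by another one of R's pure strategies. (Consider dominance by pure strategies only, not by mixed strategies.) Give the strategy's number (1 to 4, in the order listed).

4

Compare s4 with s1: 2 > -3, 8 > 2, 4 > 0, 1 > -4.
So s1 strictly dominates s4 for R; s4 is strictly dominated.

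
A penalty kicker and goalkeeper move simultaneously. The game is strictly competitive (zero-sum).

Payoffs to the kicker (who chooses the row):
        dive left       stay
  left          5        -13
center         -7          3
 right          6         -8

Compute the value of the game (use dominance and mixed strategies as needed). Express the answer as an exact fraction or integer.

-19/12

Row left is strictly dominated by row right, so the kicker never plays it.
The remaining 2×2 game on (center, right) × (dive left, stay) has no saddle point. Let the kicker play center with probability p; indifference gives −7p + 6(1−p) = 3p − 8(1−p), so p = 7/12.
Similarly the goalkeeper's optimal q on dive left is 11/24, and the value is -7·(11/24) + (3)·(13/24) = -19/12.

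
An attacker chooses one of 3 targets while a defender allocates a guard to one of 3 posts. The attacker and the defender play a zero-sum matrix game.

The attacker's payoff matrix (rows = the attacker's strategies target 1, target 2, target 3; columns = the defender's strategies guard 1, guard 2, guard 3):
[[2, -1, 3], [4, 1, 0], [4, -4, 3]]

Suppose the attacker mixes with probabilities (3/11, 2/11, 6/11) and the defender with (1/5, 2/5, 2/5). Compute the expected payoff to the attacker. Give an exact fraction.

Against (1/5, 2/5, 2/5), each row's expected payoff is target 1: 6/5; target 2: 6/5; target 3: 2/5.
Taking the (3/11, 2/11, 6/11)-weighted average: (3/11)·(6/5) + (2/11)·(6/5) + (6/11)·(2/5) = 42/55.

42/55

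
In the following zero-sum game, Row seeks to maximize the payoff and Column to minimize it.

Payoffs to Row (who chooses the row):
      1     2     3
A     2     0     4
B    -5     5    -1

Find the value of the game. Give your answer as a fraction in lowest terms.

Column 3 is strictly dominated by 1 for Column (it gives Row more in every row).
The remaining 2×2 game on (A, B) × (1, 2) has no saddle point. Let Row play A with probability p; indifference gives 2p − 5(1−p) = 5(1−p), so p = 5/6.
Similarly Column's optimal q on 1 is 5/12, and the value is 2·(5/12) + (0)·(7/12) = 5/6.

5/6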